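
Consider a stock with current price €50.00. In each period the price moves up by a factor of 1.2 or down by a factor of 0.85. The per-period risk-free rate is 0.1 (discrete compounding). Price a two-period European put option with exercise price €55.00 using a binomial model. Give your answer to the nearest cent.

€2.62

Risk-neutral probability p = (1 + 0.1 − 0.85)/(1.2 − 0.85) = 0.2500/0.3500 = 0.7143
Terminal stock prices: S_uu = 72, S_ud = 51, S_dd = 36.12
Terminal payoffs (K − S): max(-17, 0) = 0, max(4, 0) = 4, max(18.88, 0) = 18.88
Node u (S = 60): V_u = 1/1.1·[0.7143·0.0000 + 0.2857·4.0000] = 1.0390
Node d (S = 42.5): V_d = 1/1.1·[0.7143·4.0000 + 0.2857·18.8750] = 7.5000
Node 0 (S = 50): V_0 = 1/1.1·[0.7143·1.0390 + 0.2857·7.5000] = 2.6227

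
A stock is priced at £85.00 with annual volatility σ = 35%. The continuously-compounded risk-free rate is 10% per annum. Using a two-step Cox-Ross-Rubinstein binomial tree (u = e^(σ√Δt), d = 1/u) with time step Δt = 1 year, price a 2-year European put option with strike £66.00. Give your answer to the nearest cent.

£3.76

CRR parameters: u = e^(σ√Δt) = e^(0.35·√1) = 1.4191, d = 1/u = 0.7047
Per-period rate: rΔt = 0.1·1 = 0.1, so R = e^0.1 = 1.1052
Risk-neutral probability p = (e^0.1 − 0.7047)/(1.4191 − 0.7047) = 0.4005/0.7144 = 0.5606
Terminal stock prices: S_uu = 171.2, S_ud = 85, S_dd = 42.21
Terminal payoffs (K − S): max(-105.2, 0) = 0, max(-19, 0) = 0, max(23.79, 0) = 23.79
Node u (S = 120.6): V_u = e^(−0.1)·[0.5606·0.0000 + 0.4394·0.0000] = 0.0000
Node d (S = 59.9): V_d = e^(−0.1)·[0.5606·0.0000 + 0.4394·23.7902] = 9.4586
Node 0 (S = 85): V_0 = e^(−0.1)·[0.5606·0.0000 + 0.4394·9.4586] = 3.7606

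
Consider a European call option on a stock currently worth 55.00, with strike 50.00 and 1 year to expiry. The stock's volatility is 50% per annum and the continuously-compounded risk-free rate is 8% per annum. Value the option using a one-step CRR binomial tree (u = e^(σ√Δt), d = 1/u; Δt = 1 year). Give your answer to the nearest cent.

CRR parameters: u = e^(σ√Δt) = e^(0.5·√1) = 1.6487, d = 1/u = 0.6065
Per-period rate: rΔt = 0.08·1 = 0.08, so R = e^0.08 = 1.0833
Risk-neutral probability p = (e^0.08 − 0.6065)/(1.6487 − 0.6065) = 0.4768/1.0422 = 0.4575
Terminal stock prices: S_u = 90.68, S_d = 33.36
Terminal payoffs (S − K): max(40.68, 0) = 40.68, max(-16.64, 0) = 0
Node 0 (S = 55): V_0 = e^(−0.08)·[0.4575·40.6797 + 0.5425·0.0000] = 17.1784

17.18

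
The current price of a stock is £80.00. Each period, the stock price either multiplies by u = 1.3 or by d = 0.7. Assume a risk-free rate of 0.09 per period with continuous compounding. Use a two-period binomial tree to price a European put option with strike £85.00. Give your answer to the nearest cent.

Risk-neutral probability p = (e^0.09 − 0.7)/(1.3 − 0.7) = 0.3942/0.6000 = 0.6570
Terminal stock prices: S_uu = 135.2, S_ud = 72.8, S_dd = 39.2
Terminal payoffs (K − S): max(-50.2, 0) = 0, max(12.2, 0) = 12.2, max(45.8, 0) = 45.8
Node u (S = 104): V_u = e^(−0.09)·[0.6570·0.0000 + 0.3430·12.2000] = 3.8249
Node d (S = 56): V_d = e^(−0.09)·[0.6570·12.2000 + 0.3430·45.8000] = 21.6842
Node 0 (S = 80): V_0 = e^(−0.09)·[0.6570·3.8249 + 0.3430·21.6842] = 9.0949

£9.09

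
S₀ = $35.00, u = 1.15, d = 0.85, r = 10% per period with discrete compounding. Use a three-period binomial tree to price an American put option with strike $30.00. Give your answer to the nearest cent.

$0.14

Risk-neutral probability p = (1 + 0.1 − 0.85)/(1.15 − 0.85) = 0.2500/0.3000 = 0.8333
Terminal stock prices: S_uuu = 53.23, S_uud = 39.34, S_udd = 29.08, S_ddd = 21.49
Terminal payoffs (K − S): max(-23.23, 0) = 0, max(-9.344, 0) = 0, max(0.9194, 0) = 0.9194, max(8.506, 0) = 8.506
Node uu (S = 46.29): continuation = 1/1.1·[0.8333·0.0000 + 0.1667·0.0000] = 0.0000; exercise value = 0.0000 ≤ continuation, so V_uu = 0.0000
Node ud (S = 34.21): continuation = 1/1.1·[0.8333·0.0000 + 0.1667·0.9194] = 0.1393; exercise value = 0.0000 ≤ continuation, so V_ud = 0.1393
Node dd (S = 25.29): continuation = 1/1.1·[0.8333·0.9194 + 0.1667·8.5056] = 1.9852; exercise value = 4.7125 > continuation, so V_dd = 4.7125 (exercise)
Node u (S = 40.25): continuation = 1/1.1·[0.8333·0.0000 + 0.1667·0.1393] = 0.0211; exercise value = 0.0000 ≤ continuation, so V_u = 0.0211
Node d (S = 29.75): continuation = 1/1.1·[0.8333·0.1393 + 0.1667·4.7125] = 0.8195; exercise value = 0.2500 ≤ continuation, so V_d = 0.8195
Node 0 (S = 35): continuation = 1/1.1·[0.8333·0.0211 + 0.1667·0.8195] = 0.1402; exercise value = 0.0000 ≤ continuation, so V_0 = 0.1402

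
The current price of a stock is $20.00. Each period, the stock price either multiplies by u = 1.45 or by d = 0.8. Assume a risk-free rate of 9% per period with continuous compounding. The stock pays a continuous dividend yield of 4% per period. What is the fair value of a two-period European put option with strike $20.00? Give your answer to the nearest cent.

$2.26

Per-period risk-free factor R = e^0.09 = 1.0942; dividend-adjusted growth = e^(0.09−0.04) = 1.0513.
Risk-neutral probability p = (1.0513 − 0.8)/(1.45 − 0.8) = 0.2513/0.6500 = 0.3866
Terminal stock prices: S_uu = 42.05, S_ud = 23.2, S_dd = 12.8
Terminal payoffs (K − S): max(-22.05, 0) = 0, max(-3.2, 0) = 0, max(7.2, 0) = 7.2
Node u (S = 29): V_u = e^(−0.09)·[0.3866·0.0000 + 0.6134·0.0000] = 0.0000
Node d (S = 16): V_d = e^(−0.09)·[0.3866·0.0000 + 0.6134·7.2000] = 4.0366
Node 0 (S = 20): V_0 = e^(−0.09)·[0.3866·0.0000 + 0.6134·4.0366] = 2.2630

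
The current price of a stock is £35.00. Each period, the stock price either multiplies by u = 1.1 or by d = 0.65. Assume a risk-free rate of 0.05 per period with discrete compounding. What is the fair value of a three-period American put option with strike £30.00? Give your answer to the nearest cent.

Risk-neutral probability p = (1 + 0.05 − 0.65)/(1.1 − 0.65) = 0.4000/0.4500 = 0.8889
Terminal stock prices: S_uuu = 46.59, S_uud = 27.53, S_udd = 16.27, S_ddd = 9.612
Terminal payoffs (K − S): max(-16.59, 0) = 0, max(2.472, 0) = 2.472, max(13.73, 0) = 13.73, max(20.39, 0) = 20.39
Node uu (S = 42.35): continuation = 1/1.05·[0.8889·0.0000 + 0.1111·2.4725] = 0.2616; exercise value = 0.0000 ≤ continuation, so V_uu = 0.2616
Node ud (S = 25.03): continuation = 1/1.05·[0.8889·2.4725 + 0.1111·13.7337] = 3.5464; exercise value = 4.9750 > continuation, so V_ud = 4.9750 (exercise)
Node dd (S = 14.79): continuation = 1/1.05·[0.8889·13.7337 + 0.1111·20.3881] = 13.7839; exercise value = 15.2125 > continuation, so V_dd = 15.2125 (exercise)
Node u (S = 38.5): continuation = 1/1.05·[0.8889·0.2616 + 0.1111·4.9750] = 0.7479; exercise value = 0.0000 ≤ continuation, so V_u = 0.7479
Node d (S = 22.75): continuation = 1/1.05·[0.8889·4.9750 + 0.1111·15.2125] = 5.8214; exercise value = 7.2500 > continuation, so V_d = 7.2500 (exercise)
Node 0 (S = 35): continuation = 1/1.05·[0.8889·0.7479 + 0.1111·7.2500] = 1.4004; exercise value = 0.0000 ≤ continuation, so V_0 = 1.4004

£1.40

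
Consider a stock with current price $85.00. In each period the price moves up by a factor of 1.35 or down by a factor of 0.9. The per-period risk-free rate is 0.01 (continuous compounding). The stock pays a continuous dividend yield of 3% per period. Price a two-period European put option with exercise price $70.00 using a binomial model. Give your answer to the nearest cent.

$0.76

Per-period risk-free factor R = e^0.01 = 1.0101; dividend-adjusted growth = e^(0.01−0.03) = 0.9802.
Risk-neutral probability p = (0.9802 − 0.9)/(1.35 − 0.9) = 0.0802/0.4500 = 0.1782
Terminal stock prices: S_uu = 154.9, S_ud = 103.3, S_dd = 68.85
Terminal payoffs (K − S): max(-84.91, 0) = 0, max(-33.28, 0) = 0, max(1.15, 0) = 1.15
Node u (S = 114.8): V_u = e^(−0.01)·[0.1782·0.0000 + 0.8218·0.0000] = 0.0000
Node d (S = 76.5): V_d = e^(−0.01)·[0.1782·0.0000 + 0.8218·1.1500] = 0.9356
Node 0 (S = 85): V_0 = e^(−0.01)·[0.1782·0.0000 + 0.8218·0.9356] = 0.7612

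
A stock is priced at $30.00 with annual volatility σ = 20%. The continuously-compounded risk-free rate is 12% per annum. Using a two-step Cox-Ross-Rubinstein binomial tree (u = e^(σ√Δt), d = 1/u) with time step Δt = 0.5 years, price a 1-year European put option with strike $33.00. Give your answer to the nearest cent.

CRR parameters: u = e^(σ√Δt) = e^(0.2·√0.5) = 1.1519, d = 1/u = 0.8681
Per-period rate: rΔt = 0.12·0.5 = 0.06, so R = e^0.06 = 1.0618
Risk-neutral probability p = (e^0.06 − 0.8681)/(1.1519 − 0.8681) = 0.1937/0.2838 = 0.6826
Terminal stock prices: S_uu = 39.81, S_ud = 30, S_dd = 22.61
Terminal payoffs (K − S): max(-6.807, 0) = 0, max(3, 0) = 3, max(10.39, 0) = 10.39
Node u (S = 34.56): V_u = e^(−0.06)·[0.6826·0.0000 + 0.3174·3.0000] = 0.8967
Node d (S = 26.04): V_d = e^(−0.06)·[0.6826·3.0000 + 0.3174·10.3909] = 5.0345
Node 0 (S = 30): V_0 = e^(−0.06)·[0.6826·0.8967 + 0.3174·5.0345] = 2.0814

$2.08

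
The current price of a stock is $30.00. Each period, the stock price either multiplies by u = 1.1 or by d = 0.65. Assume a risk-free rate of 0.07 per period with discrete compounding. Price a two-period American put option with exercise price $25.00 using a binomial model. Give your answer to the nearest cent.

$0.54

Risk-neutral probability p = (1 + 0.07 − 0.65)/(1.1 − 0.65) = 0.4200/0.4500 = 0.9333
Terminal stock prices: S_uu = 36.3, S_ud = 21.45, S_dd = 12.68
Terminal payoffs (K − S): max(-11.3, 0) = 0, max(3.55, 0) = 3.55, max(12.32, 0) = 12.32
Node u (S = 33): continuation = 1/1.07·[0.9333·0.0000 + 0.0667·3.5500] = 0.2212; exercise value = 0.0000 ≤ continuation, so V_u = 0.2212
Node d (S = 19.5): continuation = 1/1.07·[0.9333·3.5500 + 0.0667·12.3250] = 3.8645; exercise value = 5.5000 > continuation, so V_d = 5.5000 (exercise)
Node 0 (S = 30): continuation = 1/1.07·[0.9333·0.2212 + 0.0667·5.5000] = 0.5356; exercise value = 0.0000 ≤ continuation, so V_0 = 0.5356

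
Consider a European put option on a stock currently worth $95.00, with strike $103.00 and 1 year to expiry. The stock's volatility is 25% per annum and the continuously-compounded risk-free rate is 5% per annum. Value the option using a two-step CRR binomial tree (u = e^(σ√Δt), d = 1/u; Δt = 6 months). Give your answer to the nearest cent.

CRR parameters: u = e^(σ√Δt) = e^(0.25·√0.5) = 1.1934, d = 1/u = 0.8380
Per-period rate: rΔt = 0.05·0.5 = 0.025, so R = e^0.025 = 1.0253
Risk-neutral probability p = (e^0.025 − 0.8380)/(1.1934 − 0.8380) = 0.1873/0.3554 = 0.5272
Terminal stock prices: S_uu = 135.3, S_ud = 95, S_dd = 66.71
Terminal payoffs (K − S): max(-32.29, 0) = 0, max(8, 0) = 8, max(36.29, 0) = 36.29
Node u (S = 113.4): V_u = e^(−0.025)·[0.5272·0.0000 + 0.4728·8.0000] = 3.6894
Node d (S = 79.61): V_d = e^(−0.025)·[0.5272·8.0000 + 0.4728·36.2921] = 20.8501
Node 0 (S = 95): V_0 = e^(−0.025)·[0.5272·3.6894 + 0.4728·20.8501] = 11.5124

$11.51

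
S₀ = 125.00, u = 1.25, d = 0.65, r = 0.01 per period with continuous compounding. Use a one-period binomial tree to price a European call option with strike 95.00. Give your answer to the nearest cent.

36.39

Risk-neutral probability p = (e^0.01 − 0.65)/(1.25 − 0.65) = 0.3601/0.6000 = 0.6001
Terminal stock prices: S_u = 156.2, S_d = 81.25
Terminal payoffs (S − K): max(61.25, 0) = 61.25, max(-13.75, 0) = 0
Node 0 (S = 125): V_0 = e^(−0.01)·[0.6001·61.2500 + 0.3999·0.0000] = 36.3894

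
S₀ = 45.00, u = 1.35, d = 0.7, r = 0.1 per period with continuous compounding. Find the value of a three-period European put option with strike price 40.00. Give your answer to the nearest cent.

Risk-neutral probability p = (e^0.1 − 0.7)/(1.35 − 0.7) = 0.4052/0.6500 = 0.6233
Terminal stock prices: S_uuu = 110.7, S_uud = 57.41, S_udd = 29.77, S_ddd = 15.43
Terminal payoffs (K − S): max(-70.72, 0) = 0, max(-17.41, 0) = 0, max(10.23, 0) = 10.23, max(24.57, 0) = 24.57
Node uu (S = 82.01): V_uu = e^(−0.1)·[0.6233·0.0000 + 0.3767·0.0000] = 0.0000
Node ud (S = 42.53): V_ud = e^(−0.1)·[0.6233·0.0000 + 0.3767·10.2325] = 3.4874
Node dd (S = 22.05): V_dd = e^(−0.1)·[0.6233·10.2325 + 0.3767·24.5650] = 14.1435
Node u (S = 60.75): V_u = e^(−0.1)·[0.6233·0.0000 + 0.3767·3.4874] = 1.1886
Node d (S = 31.5): V_d = e^(−0.1)·[0.6233·3.4874 + 0.3767·14.1435] = 6.7873
Node 0 (S = 45): V_0 = e^(−0.1)·[0.6233·1.1886 + 0.3767·6.7873] = 2.9836

2.98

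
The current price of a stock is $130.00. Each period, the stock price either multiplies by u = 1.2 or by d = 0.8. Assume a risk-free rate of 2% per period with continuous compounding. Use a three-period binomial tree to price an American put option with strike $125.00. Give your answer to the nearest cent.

Risk-neutral probability p = (e^0.02 − 0.8)/(1.2 − 0.8) = 0.2202/0.4000 = 0.5505
Terminal stock prices: S_uuu = 224.6, S_uud = 149.8, S_udd = 99.84, S_ddd = 66.56
Terminal payoffs (K − S): max(-99.64, 0) = 0, max(-24.76, 0) = 0, max(25.16, 0) = 25.16, max(58.44, 0) = 58.44
Node uu (S = 187.2): continuation = e^(−0.02)·[0.5505·0.0000 + 0.4495·0.0000] = 0.0000; exercise value = 0.0000 ≤ continuation, so V_uu = 0.0000
Node ud (S = 124.8): continuation = e^(−0.02)·[0.5505·0.0000 + 0.4495·25.1600] = 11.0854; exercise value = 0.2000 ≤ continuation, so V_ud = 11.0854
Node dd (S = 83.2): continuation = e^(−0.02)·[0.5505·25.1600 + 0.4495·58.4400] = 39.3248; exercise value = 41.8000 > continuation, so V_dd = 41.8000 (exercise)
Node u (S = 156): continuation = e^(−0.02)·[0.5505·0.0000 + 0.4495·11.0854] = 4.8842; exercise value = 0.0000 ≤ continuation, so V_u = 4.8842
Node d (S = 104): continuation = e^(−0.02)·[0.5505·11.0854 + 0.4495·41.8000] = 24.3986; exercise value = 21.0000 ≤ continuation, so V_d = 24.3986
Node 0 (S = 130): continuation = e^(−0.02)·[0.5505·4.8842 + 0.4495·24.3986] = 13.3855; exercise value = 0.0000 ≤ continuation, so V_0 = 13.3855

$13.39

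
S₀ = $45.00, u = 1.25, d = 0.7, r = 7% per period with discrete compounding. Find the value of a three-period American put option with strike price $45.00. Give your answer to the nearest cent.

Risk-neutral probability p = (1 + 0.07 − 0.7)/(1.25 − 0.7) = 0.3700/0.5500 = 0.6727
Terminal stock prices: S_uuu = 87.89, S_uud = 49.22, S_udd = 27.56, S_ddd = 15.43
Terminal payoffs (K − S): max(-42.89, 0) = 0, max(-4.219, 0) = 0, max(17.44, 0) = 17.44, max(29.57, 0) = 29.57
Node uu (S = 70.31): continuation = 1/1.07·[0.6727·0.0000 + 0.3273·0.0000] = 0.0000; exercise value = 0.0000 ≤ continuation, so V_uu = 0.0000
Node ud (S = 39.38): continuation = 1/1.07·[0.6727·0.0000 + 0.3273·17.4375] = 5.3335; exercise value = 5.6250 > continuation, so V_ud = 5.6250 (exercise)
Node dd (S = 22.05): continuation = 1/1.07·[0.6727·17.4375 + 0.3273·29.5650] = 20.0061; exercise value = 22.9500 > continuation, so V_dd = 22.9500 (exercise)
Node u (S = 56.25): continuation = 1/1.07·[0.6727·0.0000 + 0.3273·5.6250] = 1.7205; exercise value = 0.0000 ≤ continuation, so V_u = 1.7205
Node d (S = 31.5): continuation = 1/1.07·[0.6727·5.6250 + 0.3273·22.9500] = 10.5561; exercise value = 13.5000 > continuation, so V_d = 13.5000 (exercise)
Node 0 (S = 45): continuation = 1/1.07·[0.6727·1.7205 + 0.3273·13.5000] = 5.2108; exercise value = 0.0000 ≤ continuation, so V_0 = 5.2108

$5.21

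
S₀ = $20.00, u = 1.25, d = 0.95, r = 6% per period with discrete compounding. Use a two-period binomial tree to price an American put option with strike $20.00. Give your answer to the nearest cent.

Risk-neutral probability p = (1 + 0.06 − 0.95)/(1.25 − 0.95) = 0.1100/0.3000 = 0.3667
Terminal stock prices: S_uu = 31.25, S_ud = 23.75, S_dd = 18.05
Terminal payoffs (K − S): max(-11.25, 0) = 0, max(-3.75, 0) = 0, max(1.95, 0) = 1.95
Node u (S = 25): continuation = 1/1.06·[0.3667·0.0000 + 0.6333·0.0000] = 0.0000; exercise value = 0.0000 ≤ continuation, so V_u = 0.0000
Node d (S = 19): continuation = 1/1.06·[0.3667·0.0000 + 0.6333·1.9500] = 1.1651; exercise value = 1.0000 ≤ continuation, so V_d = 1.1651
Node 0 (S = 20): continuation = 1/1.06·[0.3667·0.0000 + 0.6333·1.1651] = 0.6961; exercise value = 0.0000 ≤ continuation, so V_0 = 0.6961

$0.70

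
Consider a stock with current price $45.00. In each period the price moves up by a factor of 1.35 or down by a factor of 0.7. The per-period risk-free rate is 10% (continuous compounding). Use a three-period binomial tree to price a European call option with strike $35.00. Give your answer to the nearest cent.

Risk-neutral probability p = (e^0.1 − 0.7)/(1.35 − 0.7) = 0.4052/0.6500 = 0.6233
Terminal stock prices: S_uuu = 110.7, S_uud = 57.41, S_udd = 29.77, S_ddd = 15.43
Terminal payoffs (S − K): max(75.72, 0) = 75.72, max(22.41, 0) = 22.41, max(-5.233, 0) = 0, max(-19.57, 0) = 0
Node uu (S = 82.01): V_uu = e^(−0.1)·[0.6233·75.7169 + 0.3767·22.4088] = 50.3432
Node ud (S = 42.53): V_ud = e^(−0.1)·[0.6233·22.4088 + 0.3767·0.0000] = 12.6390
Node dd (S = 22.05): V_dd = e^(−0.1)·[0.6233·0.0000 + 0.3767·0.0000] = 0.0000
Node u (S = 60.75): V_u = e^(−0.1)·[0.6233·50.3432 + 0.3767·12.6390] = 32.7022
Node d (S = 31.5): V_d = e^(−0.1)·[0.6233·12.6390 + 0.3767·0.0000] = 7.1287
Node 0 (S = 45): V_0 = e^(−0.1)·[0.6233·32.7022 + 0.3767·7.1287] = 20.8743

$20.87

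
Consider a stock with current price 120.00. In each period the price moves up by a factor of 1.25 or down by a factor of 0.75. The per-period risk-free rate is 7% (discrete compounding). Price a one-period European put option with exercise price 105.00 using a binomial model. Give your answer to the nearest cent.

5.05

Risk-neutral probability p = (1 + 0.07 − 0.75)/(1.25 − 0.75) = 0.3200/0.5000 = 0.6400
Terminal stock prices: S_u = 150, S_d = 90
Terminal payoffs (K − S): max(-45, 0) = 0, max(15, 0) = 15
Node 0 (S = 120): V_0 = 1/1.07·[0.6400·0.0000 + 0.3600·15.0000] = 5.0467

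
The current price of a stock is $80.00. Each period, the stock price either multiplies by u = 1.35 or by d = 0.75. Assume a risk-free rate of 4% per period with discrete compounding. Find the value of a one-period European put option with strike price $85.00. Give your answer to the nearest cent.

$12.42

Risk-neutral probability p = (1 + 0.04 − 0.75)/(1.35 − 0.75) = 0.2900/0.6000 = 0.4833
Terminal stock prices: S_u = 108, S_d = 60
Terminal payoffs (K − S): max(-23, 0) = 0, max(25, 0) = 25
Node 0 (S = 80): V_0 = 1/1.04·[0.4833·0.0000 + 0.5167·25.0000] = 12.4199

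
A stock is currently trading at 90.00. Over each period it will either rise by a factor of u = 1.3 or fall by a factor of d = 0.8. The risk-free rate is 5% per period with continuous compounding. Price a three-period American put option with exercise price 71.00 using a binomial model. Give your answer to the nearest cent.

3.00

Risk-neutral probability p = (e^0.05 − 0.8)/(1.3 − 0.8) = 0.2513/0.5000 = 0.5025
Terminal stock prices: S_uuu = 197.7, S_uud = 121.7, S_udd = 74.88, S_ddd = 46.08
Terminal payoffs (K − S): max(-126.7, 0) = 0, max(-50.68, 0) = 0, max(-3.88, 0) = 0, max(24.92, 0) = 24.92
Node uu (S = 152.1): continuation = e^(−0.05)·[0.5025·0.0000 + 0.4975·0.0000] = 0.0000; exercise value = 0.0000 ≤ continuation, so V_uu = 0.0000
Node ud (S = 93.6): continuation = e^(−0.05)·[0.5025·0.0000 + 0.4975·0.0000] = 0.0000; exercise value = 0.0000 ≤ continuation, so V_ud = 0.0000
Node dd (S = 57.6): continuation = e^(−0.05)·[0.5025·0.0000 + 0.4975·24.9200] = 11.7921; exercise value = 13.4000 > continuation, so V_dd = 13.4000 (exercise)
Node u (S = 117): continuation = e^(−0.05)·[0.5025·0.0000 + 0.4975·0.0000] = 0.0000; exercise value = 0.0000 ≤ continuation, so V_u = 0.0000
Node d (S = 72): continuation = e^(−0.05)·[0.5025·0.0000 + 0.4975·13.4000] = 6.3408; exercise value = 0.0000 ≤ continuation, so V_d = 6.3408
Node 0 (S = 90): continuation = e^(−0.05)·[0.5025·0.0000 + 0.4975·6.3408] = 3.0005; exercise value = 0.0000 ≤ continuation, so V_0 = 3.0005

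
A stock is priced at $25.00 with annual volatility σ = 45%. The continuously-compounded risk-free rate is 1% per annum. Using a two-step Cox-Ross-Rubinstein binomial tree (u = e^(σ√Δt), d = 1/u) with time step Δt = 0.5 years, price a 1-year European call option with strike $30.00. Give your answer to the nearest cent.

CRR parameters: u = e^(σ√Δt) = e^(0.45·√0.5) = 1.3746, d = 1/u = 0.7275
Per-period rate: rΔt = 0.01·0.5 = 0.005, so R = e^0.005 = 1.0050
Risk-neutral probability p = (e^0.005 − 0.7275)/(1.3746 − 0.7275) = 0.2776/0.6472 = 0.4289
Terminal stock prices: S_uu = 47.24, S_ud = 25, S_dd = 13.23
Terminal payoffs (S − K): max(17.24, 0) = 17.24, max(-5, 0) = 0, max(-16.77, 0) = 0
Node u (S = 34.37): V_u = e^(−0.005)·[0.4289·17.2415 + 0.5711·0.0000] = 7.3573
Node d (S = 18.19): V_d = e^(−0.005)·[0.4289·0.0000 + 0.5711·0.0000] = 0.0000
Node 0 (S = 25): V_0 = e^(−0.005)·[0.4289·7.3573 + 0.5711·0.0000] = 3.1395

$3.14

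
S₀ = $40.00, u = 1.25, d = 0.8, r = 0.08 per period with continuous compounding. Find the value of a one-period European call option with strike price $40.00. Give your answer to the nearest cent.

Risk-neutral probability p = (e^0.08 − 0.8)/(1.25 − 0.8) = 0.2833/0.4500 = 0.6295
Terminal stock prices: S_u = 50, S_d = 32
Terminal payoffs (S − K): max(10, 0) = 10, max(-8, 0) = 0
Node 0 (S = 40): V_0 = e^(−0.08)·[0.6295·10.0000 + 0.3705·0.0000] = 5.8113

$5.81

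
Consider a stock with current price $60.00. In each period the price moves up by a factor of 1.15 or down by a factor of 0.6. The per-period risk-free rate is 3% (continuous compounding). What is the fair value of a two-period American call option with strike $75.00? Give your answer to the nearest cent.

$2.51

Risk-neutral probability p = (e^0.03 − 0.6)/(1.15 − 0.6) = 0.4305/0.5500 = 0.7826
Terminal stock prices: S_uu = 79.35, S_ud = 41.4, S_dd = 21.6
Terminal payoffs (S − K): max(4.35, 0) = 4.35, max(-33.6, 0) = 0, max(-53.4, 0) = 0
Node u (S = 69): continuation = e^(−0.03)·[0.7826·4.3500 + 0.2174·0.0000] = 3.3039; exercise value = 0.0000 ≤ continuation, so V_u = 3.3039
Node d (S = 36): continuation = e^(−0.03)·[0.7826·0.0000 + 0.2174·0.0000] = 0.0000; exercise value = 0.0000 ≤ continuation, so V_d = 0.0000
Node 0 (S = 60): continuation = e^(−0.03)·[0.7826·3.3039 + 0.2174·0.0000] = 2.5093; exercise value = 0.0000 ≤ continuation, so V_0 = 2.5093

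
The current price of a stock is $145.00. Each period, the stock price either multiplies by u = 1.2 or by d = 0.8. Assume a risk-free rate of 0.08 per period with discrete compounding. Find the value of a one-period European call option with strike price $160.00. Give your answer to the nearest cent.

$9.07

Risk-neutral probability p = (1 + 0.08 − 0.8)/(1.2 − 0.8) = 0.2800/0.4000 = 0.7000
Terminal stock prices: S_u = 174, S_d = 116
Terminal payoffs (S − K): max(14, 0) = 14, max(-44, 0) = 0
Node 0 (S = 145): V_0 = 1/1.08·[0.7000·14.0000 + 0.3000·0.0000] = 9.0741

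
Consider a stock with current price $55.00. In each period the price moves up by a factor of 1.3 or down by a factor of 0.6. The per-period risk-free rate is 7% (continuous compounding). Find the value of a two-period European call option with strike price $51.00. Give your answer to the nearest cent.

Risk-neutral probability p = (e^0.07 − 0.6)/(1.3 − 0.6) = 0.4725/0.7000 = 0.6750
Terminal stock prices: S_uu = 92.95, S_ud = 42.9, S_dd = 19.8
Terminal payoffs (S − K): max(41.95, 0) = 41.95, max(-8.1, 0) = 0, max(-31.2, 0) = 0
Node u (S = 71.5): V_u = e^(−0.07)·[0.6750·41.9500 + 0.3250·0.0000] = 26.4024
Node d (S = 33): V_d = e^(−0.07)·[0.6750·0.0000 + 0.3250·0.0000] = 0.0000
Node 0 (S = 55): V_0 = e^(−0.07)·[0.6750·26.4024 + 0.3250·0.0000] = 16.6170

$16.62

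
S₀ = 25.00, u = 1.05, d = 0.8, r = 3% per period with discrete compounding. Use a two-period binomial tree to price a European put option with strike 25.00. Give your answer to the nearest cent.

0.61

Risk-neutral probability p = (1 + 0.03 − 0.8)/(1.05 − 0.8) = 0.2300/0.2500 = 0.9200
Terminal stock prices: S_uu = 27.56, S_ud = 21, S_dd = 16
Terminal payoffs (K − S): max(-2.562, 0) = 0, max(4, 0) = 4, max(9, 0) = 9
Node u (S = 26.25): V_u = 1/1.03·[0.9200·0.0000 + 0.0800·4.0000] = 0.3107
Node d (S = 20): V_d = 1/1.03·[0.9200·4.0000 + 0.0800·9.0000] = 4.2718
Node 0 (S = 25): V_0 = 1/1.03·[0.9200·0.3107 + 0.0800·4.2718] = 0.6093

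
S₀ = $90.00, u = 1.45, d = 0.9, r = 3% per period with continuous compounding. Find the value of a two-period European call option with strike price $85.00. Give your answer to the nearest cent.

Risk-neutral probability p = (e^0.03 − 0.9)/(1.45 − 0.9) = 0.1305/0.5500 = 0.2372
Terminal stock prices: S_uu = 189.2, S_ud = 117.5, S_dd = 72.9
Terminal payoffs (S − K): max(104.2, 0) = 104.2, max(32.45, 0) = 32.45, max(-12.1, 0) = 0
Node u (S = 130.5): V_u = e^(−0.03)·[0.2372·104.2250 + 0.7628·32.4500] = 48.0121
Node d (S = 81): V_d = e^(−0.03)·[0.2372·32.4500 + 0.7628·0.0000] = 7.4693
Node 0 (S = 90): V_0 = e^(−0.03)·[0.2372·48.0121 + 0.7628·7.4693] = 16.5807

$16.58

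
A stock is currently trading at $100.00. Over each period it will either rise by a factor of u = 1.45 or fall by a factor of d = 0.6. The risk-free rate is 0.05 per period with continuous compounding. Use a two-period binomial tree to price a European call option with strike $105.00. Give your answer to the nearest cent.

$26.84

Risk-neutral probability p = (e^0.05 − 0.6)/(1.45 − 0.6) = 0.4513/0.8500 = 0.5309
Terminal stock prices: S_uu = 210.2, S_ud = 87, S_dd = 36
Terminal payoffs (S − K): max(105.2, 0) = 105.2, max(-18, 0) = 0, max(-69, 0) = 0
Node u (S = 145): V_u = e^(−0.05)·[0.5309·105.2500 + 0.4691·0.0000] = 53.1528
Node d (S = 60): V_d = e^(−0.05)·[0.5309·0.0000 + 0.4691·0.0000] = 0.0000
Node 0 (S = 100): V_0 = e^(−0.05)·[0.5309·53.1528 + 0.4691·0.0000] = 26.8429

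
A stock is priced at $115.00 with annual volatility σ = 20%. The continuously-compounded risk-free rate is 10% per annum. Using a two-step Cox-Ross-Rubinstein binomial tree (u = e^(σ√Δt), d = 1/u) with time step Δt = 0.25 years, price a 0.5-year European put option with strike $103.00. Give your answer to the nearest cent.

$1.34

CRR parameters: u = e^(σ√Δt) = e^(0.2·√0.25) = 1.1052, d = 1/u = 0.9048
Per-period rate: rΔt = 0.1·0.25 = 0.025, so R = e^0.025 = 1.0253
Risk-neutral probability p = (e^0.025 − 0.9048)/(1.1052 − 0.9048) = 0.1205/0.2003 = 0.6014
Terminal stock prices: S_uu = 140.5, S_ud = 115, S_dd = 94.15
Terminal payoffs (K − S): max(-37.46, 0) = 0, max(-12, 0) = 0, max(8.846, 0) = 8.846
Node u (S = 127.1): V_u = e^(−0.025)·[0.6014·0.0000 + 0.3986·0.0000] = 0.0000
Node d (S = 104.1): V_d = e^(−0.025)·[0.6014·0.0000 + 0.3986·8.8460] = 3.4391
Node 0 (S = 115): V_0 = e^(−0.025)·[0.6014·0.0000 + 0.3986·3.4391] = 1.3370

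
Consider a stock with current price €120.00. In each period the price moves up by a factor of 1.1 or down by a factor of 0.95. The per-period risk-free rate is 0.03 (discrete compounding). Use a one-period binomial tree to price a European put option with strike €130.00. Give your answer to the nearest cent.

€7.25

Risk-neutral probability p = (1 + 0.03 − 0.95)/(1.1 − 0.95) = 0.0800/0.1500 = 0.5333
Terminal stock prices: S_u = 132, S_d = 114
Terminal payoffs (K − S): max(-2, 0) = 0, max(16, 0) = 16
Node 0 (S = 120): V_0 = 1/1.03·[0.5333·0.0000 + 0.4667·16.0000] = 7.2492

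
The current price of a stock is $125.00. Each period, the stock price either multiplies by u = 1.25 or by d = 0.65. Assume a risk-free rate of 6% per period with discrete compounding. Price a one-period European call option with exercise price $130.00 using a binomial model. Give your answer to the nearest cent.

Risk-neutral probability p = (1 + 0.06 − 0.65)/(1.25 − 0.65) = 0.4100/0.6000 = 0.6833
Terminal stock prices: S_u = 156.2, S_d = 81.25
Terminal payoffs (S − K): max(26.25, 0) = 26.25, max(-48.75, 0) = 0
Node 0 (S = 125): V_0 = 1/1.06·[0.6833·26.2500 + 0.3167·0.0000] = 16.9222

$16.92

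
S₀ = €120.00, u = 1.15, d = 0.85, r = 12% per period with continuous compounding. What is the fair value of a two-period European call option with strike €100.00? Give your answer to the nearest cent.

Risk-neutral probability p = (e^0.12 − 0.85)/(1.15 − 0.85) = 0.2775/0.3000 = 0.9250
Terminal stock prices: S_uu = 158.7, S_ud = 117.3, S_dd = 86.7
Terminal payoffs (S − K): max(58.7, 0) = 58.7, max(17.3, 0) = 17.3, max(-13.3, 0) = 0
Node u (S = 138): V_u = e^(−0.12)·[0.9250·58.7000 + 0.0750·17.3000] = 49.3080
Node d (S = 102): V_d = e^(−0.12)·[0.9250·17.3000 + 0.0750·0.0000] = 14.1928
Node 0 (S = 120): V_0 = e^(−0.12)·[0.9250·49.3080 + 0.0750·14.1928] = 41.3961

€41.40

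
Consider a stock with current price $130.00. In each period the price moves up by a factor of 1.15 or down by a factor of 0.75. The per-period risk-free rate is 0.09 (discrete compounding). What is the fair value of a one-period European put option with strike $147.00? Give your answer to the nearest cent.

$6.81

Risk-neutral probability p = (1 + 0.09 − 0.75)/(1.15 − 0.75) = 0.3400/0.4000 = 0.8500
Terminal stock prices: S_u = 149.5, S_d = 97.5
Terminal payoffs (K − S): max(-2.5, 0) = 0, max(49.5, 0) = 49.5
Node 0 (S = 130): V_0 = 1/1.09·[0.8500·0.0000 + 0.1500·49.5000] = 6.8119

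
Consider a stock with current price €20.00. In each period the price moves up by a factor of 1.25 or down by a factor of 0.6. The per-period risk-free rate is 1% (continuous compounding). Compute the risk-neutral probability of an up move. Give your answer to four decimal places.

Risk-neutral probability p = (e^0.01 − 0.6)/(1.25 − 0.6) = 0.4101/0.6500 = 0.6308

p = 0.6308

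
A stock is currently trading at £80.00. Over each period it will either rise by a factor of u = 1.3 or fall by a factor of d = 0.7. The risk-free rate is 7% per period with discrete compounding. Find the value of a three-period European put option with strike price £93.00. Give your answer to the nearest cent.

Risk-neutral probability p = (1 + 0.07 − 0.7)/(1.3 − 0.7) = 0.3700/0.6000 = 0.6167
Terminal stock prices: S_uuu = 175.8, S_uud = 94.64, S_udd = 50.96, S_ddd = 27.44
Terminal payoffs (K − S): max(-82.76, 0) = 0, max(-1.64, 0) = 0, max(42.04, 0) = 42.04, max(65.56, 0) = 65.56
Node uu (S = 135.2): V_uu = 1/1.07·[0.6167·0.0000 + 0.3833·0.0000] = 0.0000
Node ud (S = 72.8): V_ud = 1/1.07·[0.6167·0.0000 + 0.3833·42.0400] = 15.0611
Node dd (S = 39.2): V_dd = 1/1.07·[0.6167·42.0400 + 0.3833·65.5600] = 47.7159
Node u (S = 104): V_u = 1/1.07·[0.6167·0.0000 + 0.3833·15.0611] = 5.3957
Node d (S = 56): V_d = 1/1.07·[0.6167·15.0611 + 0.3833·47.7159] = 25.7745
Node 0 (S = 80): V_0 = 1/1.07·[0.6167·5.3957 + 0.3833·25.7745] = 12.3435

£12.34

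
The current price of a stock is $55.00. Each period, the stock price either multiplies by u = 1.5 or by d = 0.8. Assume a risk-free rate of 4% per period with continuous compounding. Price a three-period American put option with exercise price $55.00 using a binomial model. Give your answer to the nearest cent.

Risk-neutral probability p = (e^0.04 − 0.8)/(1.5 − 0.8) = 0.2408/0.7000 = 0.3440
Terminal stock prices: S_uuu = 185.6, S_uud = 99, S_udd = 52.8, S_ddd = 28.16
Terminal payoffs (K − S): max(-130.6, 0) = 0, max(-44, 0) = 0, max(2.2, 0) = 2.2, max(26.84, 0) = 26.84
Node uu (S = 123.8): continuation = e^(−0.04)·[0.3440·0.0000 + 0.6560·0.0000] = 0.0000; exercise value = 0.0000 ≤ continuation, so V_uu = 0.0000
Node ud (S = 66): continuation = e^(−0.04)·[0.3440·0.0000 + 0.6560·2.2000] = 1.3866; exercise value = 0.0000 ≤ continuation, so V_ud = 1.3866
Node dd (S = 35.2): continuation = e^(−0.04)·[0.3440·2.2000 + 0.6560·26.8400] = 17.6434; exercise value = 19.8000 > continuation, so V_dd = 19.8000 (exercise)
Node u (S = 82.5): continuation = e^(−0.04)·[0.3440·0.0000 + 0.6560·1.3866] = 0.8739; exercise value = 0.0000 ≤ continuation, so V_u = 0.8739
Node d (S = 44): continuation = e^(−0.04)·[0.3440·1.3866 + 0.6560·19.8000] = 12.9375; exercise value = 11.0000 ≤ continuation, so V_d = 12.9375
Node 0 (S = 55): continuation = e^(−0.04)·[0.3440·0.8739 + 0.6560·12.9375] = 8.4429; exercise value = 0.0000 ≤ continuation, so V_0 = 8.4429

$8.44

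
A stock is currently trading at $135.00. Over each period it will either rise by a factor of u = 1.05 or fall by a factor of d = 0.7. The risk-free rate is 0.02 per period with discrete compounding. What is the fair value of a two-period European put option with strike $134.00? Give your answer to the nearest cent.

$5.72

Risk-neutral probability p = (1 + 0.02 − 0.7)/(1.05 − 0.7) = 0.3200/0.3500 = 0.9143
Terminal stock prices: S_uu = 148.8, S_ud = 99.22, S_dd = 66.15
Terminal payoffs (K − S): max(-14.84, 0) = 0, max(34.78, 0) = 34.78, max(67.85, 0) = 67.85
Node u (S = 141.8): V_u = 1/1.02·[0.9143·0.0000 + 0.0857·34.7750] = 2.9223
Node d (S = 94.5): V_d = 1/1.02·[0.9143·34.7750 + 0.0857·67.8500] = 36.8725
Node 0 (S = 135): V_0 = 1/1.02·[0.9143·2.9223 + 0.0857·36.8725] = 5.7179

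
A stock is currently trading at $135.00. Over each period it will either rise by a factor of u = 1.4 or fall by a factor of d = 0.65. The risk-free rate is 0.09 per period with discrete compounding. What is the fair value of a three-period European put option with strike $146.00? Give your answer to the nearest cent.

$21.30

Risk-neutral probability p = (1 + 0.09 − 0.65)/(1.4 − 0.65) = 0.4400/0.7500 = 0.5867
Terminal stock prices: S_uuu = 370.4, S_uud = 172, S_udd = 79.85, S_ddd = 37.07
Terminal payoffs (K − S): max(-224.4, 0) = 0, max(-25.99, 0) = 0, max(66.15, 0) = 66.15, max(108.9, 0) = 108.9
Node uu (S = 264.6): V_uu = 1/1.09·[0.5867·0.0000 + 0.4133·0.0000] = 0.0000
Node ud (S = 122.9): V_ud = 1/1.09·[0.5867·0.0000 + 0.4133·66.1475] = 25.0835
Node dd (S = 57.04): V_dd = 1/1.09·[0.5867·66.1475 + 0.4133·108.9256] = 76.9075
Node u (S = 189): V_u = 1/1.09·[0.5867·0.0000 + 0.4133·25.0835] = 9.5118
Node d (S = 87.75): V_d = 1/1.09·[0.5867·25.0835 + 0.4133·76.9075] = 42.6643
Node 0 (S = 135): V_0 = 1/1.09·[0.5867·9.5118 + 0.4133·42.6643] = 21.2980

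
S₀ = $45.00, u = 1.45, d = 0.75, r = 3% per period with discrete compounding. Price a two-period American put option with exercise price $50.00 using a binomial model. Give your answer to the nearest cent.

$9.71

Risk-neutral probability p = (1 + 0.03 − 0.75)/(1.45 − 0.75) = 0.2800/0.7000 = 0.4000
Terminal stock prices: S_uu = 94.61, S_ud = 48.94, S_dd = 25.31
Terminal payoffs (K − S): max(-44.61, 0) = 0, max(1.062, 0) = 1.062, max(24.69, 0) = 24.69
Node u (S = 65.25): continuation = 1/1.03·[0.4000·0.0000 + 0.6000·1.0625] = 0.6189; exercise value = 0.0000 ≤ continuation, so V_u = 0.6189
Node d (S = 33.75): continuation = 1/1.03·[0.4000·1.0625 + 0.6000·24.6875] = 14.7937; exercise value = 16.2500 > continuation, so V_d = 16.2500 (exercise)
Node 0 (S = 45): continuation = 1/1.03·[0.4000·0.6189 + 0.6000·16.2500] = 9.7064; exercise value = 5.0000 ≤ continuation, so V_0 = 9.7064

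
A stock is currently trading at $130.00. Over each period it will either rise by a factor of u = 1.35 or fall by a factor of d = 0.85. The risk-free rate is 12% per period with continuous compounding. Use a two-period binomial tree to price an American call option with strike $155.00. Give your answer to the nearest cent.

Risk-neutral probability p = (e^0.12 − 0.85)/(1.35 − 0.85) = 0.2775/0.5000 = 0.5550
Terminal stock prices: S_uu = 236.9, S_ud = 149.2, S_dd = 93.92
Terminal payoffs (S − K): max(81.93, 0) = 81.93, max(-5.825, 0) = 0, max(-61.08, 0) = 0
Node u (S = 175.5): continuation = e^(−0.12)·[0.5550·81.9250 + 0.4450·0.0000] = 40.3264; exercise value = 20.5000 ≤ continuation, so V_u = 40.3264
Node d (S = 110.5): continuation = e^(−0.12)·[0.5550·0.0000 + 0.4450·0.0000] = 0.0000; exercise value = 0.0000 ≤ continuation, so V_d = 0.0000
Node 0 (S = 130): continuation = e^(−0.12)·[0.5550·40.3264 + 0.4450·0.0000] = 19.8501; exercise value = 0.0000 ≤ continuation, so V_0 = 19.8501

$19.85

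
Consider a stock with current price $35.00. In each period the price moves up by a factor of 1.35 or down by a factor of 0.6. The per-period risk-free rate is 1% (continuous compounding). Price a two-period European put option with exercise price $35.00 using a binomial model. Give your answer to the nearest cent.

$7.74

Risk-neutral probability p = (e^0.01 − 0.6)/(1.35 − 0.6) = 0.4101/0.7500 = 0.5467
Terminal stock prices: S_uu = 63.79, S_ud = 28.35, S_dd = 12.6
Terminal payoffs (K − S): max(-28.79, 0) = 0, max(6.65, 0) = 6.65, max(22.4, 0) = 22.4
Node u (S = 47.25): V_u = e^(−0.01)·[0.5467·0.0000 + 0.4533·6.6500] = 2.9842
Node d (S = 21): V_d = e^(−0.01)·[0.5467·6.6500 + 0.4533·22.4000] = 13.6517
Node 0 (S = 35): V_0 = e^(−0.01)·[0.5467·2.9842 + 0.4533·13.6517] = 7.7417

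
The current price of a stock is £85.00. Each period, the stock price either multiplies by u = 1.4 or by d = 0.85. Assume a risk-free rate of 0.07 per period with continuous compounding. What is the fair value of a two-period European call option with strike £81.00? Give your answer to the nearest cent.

Risk-neutral probability p = (e^0.07 − 0.85)/(1.4 − 0.85) = 0.2225/0.5500 = 0.4046
Terminal stock prices: S_uu = 166.6, S_ud = 101.1, S_dd = 61.41
Terminal payoffs (S − K): max(85.6, 0) = 85.6, max(20.15, 0) = 20.15, max(-19.59, 0) = 0
Node u (S = 119): V_u = e^(−0.07)·[0.4046·85.6000 + 0.5954·20.1500] = 43.4761
Node d (S = 72.25): V_d = e^(−0.07)·[0.4046·20.1500 + 0.5954·0.0000] = 7.6008
Node 0 (S = 85): V_0 = e^(−0.07)·[0.4046·43.4761 + 0.5954·7.6008] = 20.6194

£20.62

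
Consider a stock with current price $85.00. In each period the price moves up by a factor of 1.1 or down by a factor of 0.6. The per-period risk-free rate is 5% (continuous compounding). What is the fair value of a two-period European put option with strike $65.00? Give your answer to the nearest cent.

Risk-neutral probability p = (e^0.05 − 0.6)/(1.1 − 0.6) = 0.4513/0.5000 = 0.9025
Terminal stock prices: S_uu = 102.9, S_ud = 56.1, S_dd = 30.6
Terminal payoffs (K − S): max(-37.85, 0) = 0, max(8.9, 0) = 8.9, max(34.4, 0) = 34.4
Node u (S = 93.5): V_u = e^(−0.05)·[0.9025·0.0000 + 0.0975·8.9000] = 0.8251
Node d (S = 51): V_d = e^(−0.05)·[0.9025·8.9000 + 0.0975·34.4000] = 10.8299
Node 0 (S = 85): V_0 = e^(−0.05)·[0.9025·0.8251 + 0.0975·10.8299] = 1.7123

$1.71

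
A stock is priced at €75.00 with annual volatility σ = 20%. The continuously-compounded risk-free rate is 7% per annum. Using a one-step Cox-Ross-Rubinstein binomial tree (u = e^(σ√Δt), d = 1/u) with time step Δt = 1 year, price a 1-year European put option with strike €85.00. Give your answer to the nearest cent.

€8.13

CRR parameters: u = e^(σ√Δt) = e^(0.2·√1) = 1.2214, d = 1/u = 0.8187
Per-period rate: rΔt = 0.07·1 = 0.07, so R = e^0.07 = 1.0725
Risk-neutral probability p = (e^0.07 − 0.8187)/(1.2214 − 0.8187) = 0.2538/0.4027 = 0.6302
Terminal stock prices: S_u = 91.61, S_d = 61.4
Terminal payoffs (K − S): max(-6.605, 0) = 0, max(23.6, 0) = 23.6
Node 0 (S = 75): V_0 = e^(−0.07)·[0.6302·0.0000 + 0.3698·23.5952] = 8.1349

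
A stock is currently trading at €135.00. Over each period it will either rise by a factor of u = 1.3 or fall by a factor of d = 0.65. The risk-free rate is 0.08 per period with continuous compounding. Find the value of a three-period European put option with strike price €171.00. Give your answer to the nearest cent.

Risk-neutral probability p = (e^0.08 − 0.65)/(1.3 − 0.65) = 0.4333/0.6500 = 0.6666
Terminal stock prices: S_uuu = 296.6, S_uud = 148.3, S_udd = 74.15, S_ddd = 37.07
Terminal payoffs (K − S): max(-125.6, 0) = 0, max(22.7, 0) = 22.7, max(96.85, 0) = 96.85, max(133.9, 0) = 133.9
Node uu (S = 228.2): V_uu = e^(−0.08)·[0.6666·0.0000 + 0.3334·22.7025] = 6.9872
Node ud (S = 114.1): V_ud = e^(−0.08)·[0.6666·22.7025 + 0.3334·96.8512] = 43.7779
Node dd (S = 57.04): V_dd = e^(−0.08)·[0.6666·96.8512 + 0.3334·133.9256] = 100.8154
Node u (S = 175.5): V_u = e^(−0.08)·[0.6666·6.9872 + 0.3334·43.7779] = 17.7731
Node d (S = 87.75): V_d = e^(−0.08)·[0.6666·43.7779 + 0.3334·100.8154] = 57.9666
Node 0 (S = 135): V_0 = e^(−0.08)·[0.6666·17.7731 + 0.3334·57.9666] = 28.7770

€28.78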